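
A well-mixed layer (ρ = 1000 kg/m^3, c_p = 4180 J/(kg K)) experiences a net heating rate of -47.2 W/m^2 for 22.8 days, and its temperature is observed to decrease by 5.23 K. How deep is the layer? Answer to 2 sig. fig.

4.3 m

Heat input Q = F Δt = -47.2 × 1.97×10^6 s = -9.30×10^7 J/m².
Required areal heat capacity C = Q / ΔT = 1.78×10^7 J/(m²·K).
Depth D = C / (ρ c_p) = 1.78×10^7 / (1000 × 4180) = 4.25 m.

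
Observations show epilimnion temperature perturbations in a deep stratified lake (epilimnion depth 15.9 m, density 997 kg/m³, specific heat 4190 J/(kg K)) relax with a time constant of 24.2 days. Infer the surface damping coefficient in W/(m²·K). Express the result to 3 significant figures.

31.8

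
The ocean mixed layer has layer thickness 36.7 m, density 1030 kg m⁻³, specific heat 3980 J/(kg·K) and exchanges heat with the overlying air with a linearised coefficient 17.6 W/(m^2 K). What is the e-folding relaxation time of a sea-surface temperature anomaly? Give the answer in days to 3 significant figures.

98.9 days

Areal heat capacity C = ρ c_p D = 1030 × 3980 × 36.7 = 1.50×10^8 J m⁻² K⁻¹.
Relaxation time τ = C / λ = 1.50×10^8 / 17.6 = 8.55×10^6 s.
In days: 8.55×10^6 s / (86400 s/day) = 98.9 days.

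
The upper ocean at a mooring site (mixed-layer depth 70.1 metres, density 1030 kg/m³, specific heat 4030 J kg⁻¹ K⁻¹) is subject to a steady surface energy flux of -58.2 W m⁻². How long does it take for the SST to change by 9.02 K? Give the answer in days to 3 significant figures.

Areal heat capacity C = ρ c_p D = 1030 × 4030 × 70.1 = 2.91×10^8 J/(m²·K).
Time required: Δt = C ΔT / F = 2.91×10^8 × -9.02 / -58.2 = 4.51×10^7 s.
In days: 4.51×10^7 s / (86400 s/day) = 522 days.

522 days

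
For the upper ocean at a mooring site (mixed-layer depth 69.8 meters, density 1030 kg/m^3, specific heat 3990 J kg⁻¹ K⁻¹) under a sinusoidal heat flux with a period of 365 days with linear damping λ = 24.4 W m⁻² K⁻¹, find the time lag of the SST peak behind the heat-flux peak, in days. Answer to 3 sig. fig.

67.8 days

Areal heat capacity C = ρ c_p D = 1030 × 3990 × 69.8 = 2.87×10^8 J/(m^2 K).
ω = 2π / 3.15×10^7 s = 1.99×10^-7 s⁻¹.
Phase lag φ = arctan(Cω/λ) = arctan(57.2/24.4) = 1.17 rad.
Time lag = φ / ω = 1.17 / 1.99×10^-7 = 5.86×10^6 s = 67.8 days.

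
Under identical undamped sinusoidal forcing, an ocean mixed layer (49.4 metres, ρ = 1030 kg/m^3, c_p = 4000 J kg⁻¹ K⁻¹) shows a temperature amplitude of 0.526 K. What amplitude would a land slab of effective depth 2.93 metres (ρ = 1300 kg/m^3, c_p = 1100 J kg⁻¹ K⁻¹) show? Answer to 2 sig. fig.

26 K

C_ocean = 2.04×10^8 J/(m²·K); C_land = 4.19×10^6 J/(m²·K).
A ∝ 1/C ⇒ A_land = A_ocean × C_ocean/C_land = 0.526 × 48.6 = 25.6 K.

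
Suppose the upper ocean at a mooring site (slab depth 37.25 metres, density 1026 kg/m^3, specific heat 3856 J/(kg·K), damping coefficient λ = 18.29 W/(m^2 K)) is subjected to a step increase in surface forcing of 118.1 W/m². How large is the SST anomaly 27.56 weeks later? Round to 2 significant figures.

Areal heat capacity C = ρ c_p D = 1026 × 3856 × 37.25 = 1.47×10^8 J/(m²·K).
τ = C / λ = 1.47×10^8 / 18.29 = 8.06×10^6 s.
Equilibrium anomaly ΔT_eq = F / λ = 118.1 / 18.29 = 6.46 K.
t = 27.56 weeks = 1.67×10^7 s, so t/τ = 2.07.
ΔT(t) = ΔT_eq (1 − e^(−t/τ)) = 6.46 × (1 − e^−2.07) = 5.64 K.

5.6 K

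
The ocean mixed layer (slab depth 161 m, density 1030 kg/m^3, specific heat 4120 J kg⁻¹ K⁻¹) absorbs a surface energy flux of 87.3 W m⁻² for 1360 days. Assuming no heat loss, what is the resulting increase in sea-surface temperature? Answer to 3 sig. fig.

Areal heat capacity C = ρ c_p D = 1030 × 4120 × 161 = 6.83×10^8 J/(m^2 K).
Net heat input Q = F Δt = 87.3 × (1360 days × 86400 s/day) = 1.03×10^10 J/m².
ΔT = Q / C = 1.03×10^10 / 6.83×10^8 = 15.0 K.

15.0 K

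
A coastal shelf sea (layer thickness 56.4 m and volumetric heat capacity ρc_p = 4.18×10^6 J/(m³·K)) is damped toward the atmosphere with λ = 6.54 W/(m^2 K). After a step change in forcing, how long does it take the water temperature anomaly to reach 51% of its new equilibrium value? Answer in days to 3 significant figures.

Areal heat capacity C = ρc_p × D = 4.18×10^6 × 56.4 = 2.36×10^8 J m⁻² K⁻¹.
τ = C / λ = 2.36×10^8 / 6.54 = 3.60×10^7 s.
Fraction reached: 1 − e^(−t/τ) = 0.51 ⇒ t = −τ ln(1 − 0.51) = τ × 0.713.
t = 2.57×10^7 s = 298 days.

298 days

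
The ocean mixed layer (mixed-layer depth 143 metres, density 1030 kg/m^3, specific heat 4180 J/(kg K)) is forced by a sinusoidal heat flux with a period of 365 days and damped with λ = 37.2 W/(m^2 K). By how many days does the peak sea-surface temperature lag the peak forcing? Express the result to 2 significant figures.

Areal heat capacity C = ρ c_p D = 1030 × 4180 × 143 = 6.16×10^8 J m⁻² K⁻¹.
ω = 2π / 3.15×10^7 s = 1.99×10^-7 s⁻¹.
Phase lag φ = arctan(Cω/λ) = arctan(123/37.2) = 1.28 rad.
Time lag = φ / ω = 1.28 / 1.99×10^-7 = 6.41×10^6 s = 74.1 days.

74 days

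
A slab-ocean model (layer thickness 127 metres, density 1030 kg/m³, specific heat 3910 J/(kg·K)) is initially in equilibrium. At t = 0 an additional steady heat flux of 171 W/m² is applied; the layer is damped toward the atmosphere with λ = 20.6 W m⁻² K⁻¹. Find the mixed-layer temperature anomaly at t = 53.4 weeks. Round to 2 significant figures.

6.0 K

Areal heat capacity C = ρ c_p D = 1030 × 3910 × 127 = 5.11×10^8 J m⁻² K⁻¹.
τ = C / λ = 5.11×10^8 / 20.6 = 2.48×10^7 s.
Equilibrium anomaly ΔT_eq = F / λ = 171 / 20.6 = 8.30 K.
t = 53.4 weeks = 3.23×10^7 s, so t/τ = 1.30.
ΔT(t) = ΔT_eq (1 − e^(−t/τ)) = 8.30 × (1 − e^−1.30) = 6.04 K.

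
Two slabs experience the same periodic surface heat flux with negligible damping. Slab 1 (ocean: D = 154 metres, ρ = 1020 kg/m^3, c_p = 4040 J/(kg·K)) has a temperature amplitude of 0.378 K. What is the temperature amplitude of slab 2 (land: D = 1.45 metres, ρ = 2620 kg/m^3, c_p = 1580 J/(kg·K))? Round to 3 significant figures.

40.0 K

C_ocean = 6.35×10^8 J/(m²·K); C_land = 6.00×10^6 J/(m²·K).
A ∝ 1/C ⇒ A_land = A_ocean × C_ocean/C_land = 0.378 × 106 = 40.0 K.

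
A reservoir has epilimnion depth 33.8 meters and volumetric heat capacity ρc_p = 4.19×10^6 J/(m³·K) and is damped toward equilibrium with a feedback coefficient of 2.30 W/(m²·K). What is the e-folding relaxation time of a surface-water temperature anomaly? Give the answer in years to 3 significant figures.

1.95 years

Areal heat capacity C = ρc_p × D = 4.19×10^6 × 33.8 = 1.42×10^8 J m⁻² K⁻¹.
Relaxation time τ = C / λ = 1.42×10^8 / 2.30 = 6.16×10^7 s.
In years: 6.16×10^7 s / (3.156×10^7 s/year) = 1.95 years.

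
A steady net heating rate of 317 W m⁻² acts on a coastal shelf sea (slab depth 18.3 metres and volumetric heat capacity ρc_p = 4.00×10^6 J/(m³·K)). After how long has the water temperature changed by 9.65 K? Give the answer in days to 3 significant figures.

25.8 days

Areal heat capacity C = ρc_p × D = 4.00×10^6 × 18.3 = 7.32×10^7 J/(m^2 K).
Time required: Δt = C ΔT / F = 7.32×10^7 × 9.65 / 317 = 2.23×10^6 s.
In days: 2.23×10^6 s / (86400 s/day) = 25.8 days.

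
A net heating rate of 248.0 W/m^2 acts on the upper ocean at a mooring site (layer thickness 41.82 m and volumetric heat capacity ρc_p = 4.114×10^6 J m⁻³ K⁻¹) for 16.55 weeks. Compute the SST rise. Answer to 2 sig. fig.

14 K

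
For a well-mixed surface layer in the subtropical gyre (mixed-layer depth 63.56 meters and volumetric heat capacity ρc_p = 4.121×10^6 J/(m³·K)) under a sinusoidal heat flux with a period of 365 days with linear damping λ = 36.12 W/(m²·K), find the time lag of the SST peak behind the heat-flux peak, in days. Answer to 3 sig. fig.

Areal heat capacity C = ρc_p × D = 4.121×10^6 × 63.56 = 2.62×10^8 J/(m²·K).
ω = 2π / 3.15×10^7 s = 1.99×10^-7 s⁻¹.
Phase lag φ = arctan(Cω/λ) = arctan(52.2/36.12) = 0.965 rad.
Time lag = φ / ω = 0.965 / 1.99×10^-7 = 4.85×10^6 s = 56.1 days.

56.1 days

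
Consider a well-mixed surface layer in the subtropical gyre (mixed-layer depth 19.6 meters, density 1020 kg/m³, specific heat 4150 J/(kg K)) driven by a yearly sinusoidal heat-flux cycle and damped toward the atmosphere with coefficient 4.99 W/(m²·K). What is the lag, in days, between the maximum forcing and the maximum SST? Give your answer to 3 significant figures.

Areal heat capacity C = ρ c_p D = 1020 × 4150 × 19.6 = 8.30×10^7 J/(m^2 K).
ω = 2π / 3.15×10^7 s = 1.99×10^-7 s⁻¹.
Phase lag φ = arctan(Cω/λ) = arctan(16.5/4.99) = 1.28 rad.
Time lag = φ / ω = 1.28 / 1.99×10^-7 = 6.41×10^6 s = 74.2 days.

74.2 days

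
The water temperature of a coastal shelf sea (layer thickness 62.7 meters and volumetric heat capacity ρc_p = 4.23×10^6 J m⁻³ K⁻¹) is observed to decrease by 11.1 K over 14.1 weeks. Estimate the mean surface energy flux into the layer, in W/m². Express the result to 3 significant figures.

-345

Areal heat capacity C = ρc_p × D = 4.23×10^6 × 62.7 = 2.65×10^8 J/(m²·K).
Required heat per unit area: Q = C ΔT = 2.65×10^8 × -11.1 = -2.94×10^9 J/m².
Flux F = Q / Δt = -2.94×10^9 / 8.53×10^6 s = -345 W/m².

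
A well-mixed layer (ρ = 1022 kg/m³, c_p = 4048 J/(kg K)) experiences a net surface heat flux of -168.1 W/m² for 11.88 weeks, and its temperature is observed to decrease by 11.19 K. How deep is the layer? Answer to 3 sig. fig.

Heat input Q = F Δt = -168.1 × 7.19×10^6 s = -1.21×10^9 J/m².
Required areal heat capacity C = Q / ΔT = 1.08×10^8 J/(m²·K).
Depth D = C / (ρ c_p) = 1.08×10^8 / (1022 × 4048) = 26.1 m.

26.1 m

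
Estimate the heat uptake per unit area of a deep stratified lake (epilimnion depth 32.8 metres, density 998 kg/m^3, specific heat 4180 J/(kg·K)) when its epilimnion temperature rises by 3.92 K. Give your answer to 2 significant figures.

5.4×10^8

Areal heat capacity C = ρ c_p D = 998 × 4180 × 32.8 = 1.37×10^8 J/(m^2 K).
ΔQ = C ΔT = 1.37×10^8 × 3.92 = 5.36×10^8 J/m².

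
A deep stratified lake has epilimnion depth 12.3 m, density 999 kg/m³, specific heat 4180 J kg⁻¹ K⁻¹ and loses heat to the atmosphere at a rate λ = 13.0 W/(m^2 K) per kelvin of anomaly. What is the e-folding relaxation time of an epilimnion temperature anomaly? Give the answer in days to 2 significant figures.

46 days

Areal heat capacity C = ρ c_p D = 999 × 4180 × 12.3 = 5.14×10^7 J/(m²·K).
Relaxation time τ = C / λ = 5.14×10^7 / 13.0 = 3.95×10^6 s.
In days: 3.95×10^6 s / (86400 s/day) = 45.7 days.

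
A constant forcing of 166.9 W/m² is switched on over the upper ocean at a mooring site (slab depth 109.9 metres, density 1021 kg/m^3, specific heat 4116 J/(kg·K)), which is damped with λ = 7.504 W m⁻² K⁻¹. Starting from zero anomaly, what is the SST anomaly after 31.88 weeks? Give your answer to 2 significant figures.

6.0 K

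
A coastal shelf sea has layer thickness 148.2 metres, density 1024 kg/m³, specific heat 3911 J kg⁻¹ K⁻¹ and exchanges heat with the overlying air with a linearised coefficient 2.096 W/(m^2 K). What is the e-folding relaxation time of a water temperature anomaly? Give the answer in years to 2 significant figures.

9.0 years

Areal heat capacity C = ρ c_p D = 1024 × 3911 × 148.2 = 5.94×10^8 J m⁻² K⁻¹.
Relaxation time τ = C / λ = 5.94×10^8 / 2.096 = 2.83×10^8 s.
In years: 2.83×10^8 s / (3.156×10^7 s/year) = 8.97 years.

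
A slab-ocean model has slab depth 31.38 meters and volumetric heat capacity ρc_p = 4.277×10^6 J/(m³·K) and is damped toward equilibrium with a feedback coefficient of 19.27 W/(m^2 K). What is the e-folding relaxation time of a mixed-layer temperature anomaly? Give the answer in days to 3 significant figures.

80.6 days

Areal heat capacity C = ρc_p × D = 4.277×10^6 × 31.38 = 1.34×10^8 J/(m²·K).
Relaxation time τ = C / λ = 1.34×10^8 / 19.27 = 6.96×10^6 s.
In days: 6.96×10^6 s / (86400 s/day) = 80.6 days.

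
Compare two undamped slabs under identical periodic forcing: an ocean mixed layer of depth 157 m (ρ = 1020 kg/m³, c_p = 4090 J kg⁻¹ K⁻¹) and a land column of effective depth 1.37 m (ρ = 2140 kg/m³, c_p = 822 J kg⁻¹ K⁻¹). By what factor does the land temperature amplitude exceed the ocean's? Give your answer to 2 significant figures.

C_ocean = 1020 × 4090 × 157 = 6.55×10^8 J/(m²·K).
C_land = 2140 × 822 × 1.37 = 2.41×10^6 J/(m²·K).
Undamped amplitude ∝ 1/C, so A_land/A_ocean = C_ocean/C_land = 272.

270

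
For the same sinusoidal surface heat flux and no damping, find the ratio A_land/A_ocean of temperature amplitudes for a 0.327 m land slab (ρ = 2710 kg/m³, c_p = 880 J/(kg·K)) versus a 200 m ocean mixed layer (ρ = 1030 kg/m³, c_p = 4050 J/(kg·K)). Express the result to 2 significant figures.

1100

C_ocean = 1030 × 4050 × 200 = 8.34×10^8 J/(m²·K).
C_land = 2710 × 880 × 0.327 = 7.80×10^5 J/(m²·K).
Undamped amplitude ∝ 1/C, so A_land/A_ocean = C_ocean/C_land = 1070.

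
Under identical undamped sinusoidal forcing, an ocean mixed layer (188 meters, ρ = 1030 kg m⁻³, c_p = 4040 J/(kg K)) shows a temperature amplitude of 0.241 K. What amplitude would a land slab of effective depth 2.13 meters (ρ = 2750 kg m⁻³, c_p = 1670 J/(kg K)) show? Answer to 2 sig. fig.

C_ocean = 7.82×10^8 J/(m²·K); C_land = 9.78×10^6 J/(m²·K).
A ∝ 1/C ⇒ A_land = A_ocean × C_ocean/C_land = 0.241 × 80.0 = 19.3 K.

19 K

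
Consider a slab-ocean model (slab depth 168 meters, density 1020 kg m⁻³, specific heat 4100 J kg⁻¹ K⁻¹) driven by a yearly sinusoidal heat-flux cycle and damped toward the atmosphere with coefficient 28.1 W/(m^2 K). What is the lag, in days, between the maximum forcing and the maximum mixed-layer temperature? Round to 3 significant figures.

79.7 days

Areal heat capacity C = ρ c_p D = 1020 × 4100 × 168 = 7.03×10^8 J/(m^2 K).
ω = 2π / 3.15×10^7 s = 1.99×10^-7 s⁻¹.
Phase lag φ = arctan(Cω/λ) = arctan(140/28.1) = 1.37 rad.
Time lag = φ / ω = 1.37 / 1.99×10^-7 = 6.89×10^6 s = 79.7 days.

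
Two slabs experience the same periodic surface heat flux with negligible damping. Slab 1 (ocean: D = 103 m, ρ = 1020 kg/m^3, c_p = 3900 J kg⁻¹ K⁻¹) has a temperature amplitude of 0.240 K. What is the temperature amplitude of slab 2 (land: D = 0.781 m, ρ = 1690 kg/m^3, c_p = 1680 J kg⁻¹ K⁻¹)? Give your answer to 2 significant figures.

44 K

C_ocean = 4.10×10^8 J/(m²·K); C_land = 2.22×10^6 J/(m²·K).
A ∝ 1/C ⇒ A_land = A_ocean × C_ocean/C_land = 0.240 × 185 = 44.3 K.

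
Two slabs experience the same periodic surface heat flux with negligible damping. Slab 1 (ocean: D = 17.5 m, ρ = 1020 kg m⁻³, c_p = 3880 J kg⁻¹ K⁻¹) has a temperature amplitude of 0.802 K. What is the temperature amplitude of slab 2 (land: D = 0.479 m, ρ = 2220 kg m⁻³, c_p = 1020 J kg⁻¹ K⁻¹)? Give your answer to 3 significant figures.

C_ocean = 6.93×10^7 J/(m²·K); C_land = 1.08×10^6 J/(m²·K).
A ∝ 1/C ⇒ A_land = A_ocean × C_ocean/C_land = 0.802 × 63.9 = 51.2 K.

51.2 K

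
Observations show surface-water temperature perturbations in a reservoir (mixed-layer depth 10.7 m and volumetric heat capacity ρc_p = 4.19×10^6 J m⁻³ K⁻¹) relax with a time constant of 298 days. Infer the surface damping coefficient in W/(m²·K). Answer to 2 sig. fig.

Areal heat capacity C = ρc_p × D = 4.19×10^6 × 10.7 = 4.48×10^7 J/(m²·K).
τ = 298 days = 2.57×10^7 s.
λ = C / τ = 4.48×10^7 / 2.57×10^7 = 1.74 W/(m²·K).

1.7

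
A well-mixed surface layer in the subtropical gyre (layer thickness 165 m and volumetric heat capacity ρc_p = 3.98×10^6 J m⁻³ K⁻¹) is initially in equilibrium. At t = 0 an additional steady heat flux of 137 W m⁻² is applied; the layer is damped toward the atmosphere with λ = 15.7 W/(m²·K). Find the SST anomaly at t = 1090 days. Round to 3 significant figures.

7.81 K

Areal heat capacity C = ρc_p × D = 3.98×10^6 × 165 = 6.57×10^8 J/(m^2 K).
τ = C / λ = 6.57×10^8 / 15.7 = 4.18×10^7 s.
Equilibrium anomaly ΔT_eq = F / λ = 137 / 15.7 = 8.73 K.
t = 1090 days = 9.42×10^7 s, so t/τ = 2.25.
ΔT(t) = ΔT_eq (1 − e^(−t/τ)) = 8.73 × (1 − e^−2.25) = 7.81 K.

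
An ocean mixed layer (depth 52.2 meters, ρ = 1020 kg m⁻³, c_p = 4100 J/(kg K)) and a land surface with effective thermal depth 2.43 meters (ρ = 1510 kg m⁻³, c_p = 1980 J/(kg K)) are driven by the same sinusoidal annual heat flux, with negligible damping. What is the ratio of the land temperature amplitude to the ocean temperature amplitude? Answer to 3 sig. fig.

30.0

C_ocean = 1020 × 4100 × 52.2 = 2.18×10^8 J/(m²·K).
C_land = 1510 × 1980 × 2.43 = 7.27×10^6 J/(m²·K).
Undamped amplitude ∝ 1/C, so A_land/A_ocean = C_ocean/C_land = 30.0.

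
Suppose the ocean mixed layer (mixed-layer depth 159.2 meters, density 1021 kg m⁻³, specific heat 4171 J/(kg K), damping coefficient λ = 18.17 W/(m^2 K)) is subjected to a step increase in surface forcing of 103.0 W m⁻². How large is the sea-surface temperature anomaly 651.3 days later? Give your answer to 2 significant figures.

4.4 K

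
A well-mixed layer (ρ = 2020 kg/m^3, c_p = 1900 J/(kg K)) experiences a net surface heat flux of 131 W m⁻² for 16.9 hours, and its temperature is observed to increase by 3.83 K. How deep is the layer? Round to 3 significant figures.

0.542 m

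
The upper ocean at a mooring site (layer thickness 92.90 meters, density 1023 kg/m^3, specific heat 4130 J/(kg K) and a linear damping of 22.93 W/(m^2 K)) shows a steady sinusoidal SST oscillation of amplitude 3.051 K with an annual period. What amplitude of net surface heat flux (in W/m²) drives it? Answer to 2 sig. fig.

Areal heat capacity C = ρ c_p D = 1023 × 4130 × 92.90 = 3.93×10^8 J/(m^2 K).
ω = 2π / 3.15×10^7 s = 1.99×10^-7 s⁻¹.
√((Cω)² + λ²) = √((78.2)² + 22.93²) = 81.5 W/(m²·K).
F₀ = A × √((Cω)²+λ²) = 3.051 × 81.5 = 249 W/m².

250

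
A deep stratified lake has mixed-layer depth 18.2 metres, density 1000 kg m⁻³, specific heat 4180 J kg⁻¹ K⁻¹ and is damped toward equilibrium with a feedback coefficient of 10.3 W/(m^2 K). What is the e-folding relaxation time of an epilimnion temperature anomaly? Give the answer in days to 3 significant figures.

85.5 days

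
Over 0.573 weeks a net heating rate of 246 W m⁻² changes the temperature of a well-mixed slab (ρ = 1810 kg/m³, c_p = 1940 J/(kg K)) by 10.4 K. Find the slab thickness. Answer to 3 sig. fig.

2.33 m

Heat input Q = F Δt = 246 × 3.47×10^5 s = 8.53×10^7 J/m².
Required areal heat capacity C = Q / ΔT = 8.20×10^6 J/(m²·K).
Depth D = C / (ρ c_p) = 8.20×10^6 / (1810 × 1940) = 2.33 m.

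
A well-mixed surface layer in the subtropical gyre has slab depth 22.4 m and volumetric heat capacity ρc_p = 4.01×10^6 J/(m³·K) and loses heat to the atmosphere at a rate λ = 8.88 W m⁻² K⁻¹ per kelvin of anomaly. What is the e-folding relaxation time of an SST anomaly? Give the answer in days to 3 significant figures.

Areal heat capacity C = ρc_p × D = 4.01×10^6 × 22.4 = 8.98×10^7 J m⁻² K⁻¹.
Relaxation time τ = C / λ = 8.98×10^7 / 8.88 = 1.01×10^7 s.
In days: 1.01×10^7 s / (86400 s/day) = 117 days.

117 days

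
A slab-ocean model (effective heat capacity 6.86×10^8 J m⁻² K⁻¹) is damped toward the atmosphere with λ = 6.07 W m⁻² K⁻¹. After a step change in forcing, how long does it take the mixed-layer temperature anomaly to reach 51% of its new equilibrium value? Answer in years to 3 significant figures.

Areal heat capacity C = 6.86×10^8 J m⁻² K⁻¹ (given).
τ = C / λ = 6.86×10^8 / 6.07 = 1.13×10^8 s.
Fraction reached: 1 − e^(−t/τ) = 0.51 ⇒ t = −τ ln(1 − 0.51) = τ × 0.713.
t = 8.06×10^7 s = 2.55 years.

2.55 years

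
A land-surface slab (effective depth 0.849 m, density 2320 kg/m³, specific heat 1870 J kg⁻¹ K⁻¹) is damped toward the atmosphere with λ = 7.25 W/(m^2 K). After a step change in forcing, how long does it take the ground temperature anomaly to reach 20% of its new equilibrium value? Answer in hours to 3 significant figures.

Areal heat capacity C = ρ c_p D = 2320 × 1870 × 0.849 = 3.68×10^6 J/(m²·K).
τ = C / λ = 3.68×10^6 / 7.25 = 5.08×10^5 s.
Fraction reached: 1 − e^(−t/τ) = 0.20 ⇒ t = −τ ln(1 − 0.20) = τ × 0.223.
t = 1.13×10^5 s = 31.5 hours.

31.5 hours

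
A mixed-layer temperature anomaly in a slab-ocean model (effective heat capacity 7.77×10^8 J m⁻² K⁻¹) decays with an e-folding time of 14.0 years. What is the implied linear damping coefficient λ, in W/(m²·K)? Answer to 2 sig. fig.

1.8

Areal heat capacity C = 7.77×10^8 J m⁻² K⁻¹ (given).
τ = 14.0 years = 4.42×10^8 s.
λ = C / τ = 7.77×10^8 / 4.42×10^8 = 1.76 W/(m²·K).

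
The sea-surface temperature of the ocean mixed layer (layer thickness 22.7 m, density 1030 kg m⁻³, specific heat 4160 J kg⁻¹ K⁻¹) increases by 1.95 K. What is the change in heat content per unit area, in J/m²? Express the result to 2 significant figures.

1.9×10^8

Areal heat capacity C = ρ c_p D = 1030 × 4160 × 22.7 = 9.73×10^7 J/(m^2 K).
ΔQ = C ΔT = 9.73×10^7 × 1.95 = 1.90×10^8 J/m².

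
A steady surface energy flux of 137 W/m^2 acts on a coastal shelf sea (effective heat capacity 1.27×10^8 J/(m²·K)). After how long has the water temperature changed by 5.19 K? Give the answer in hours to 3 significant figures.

1340 hours

Areal heat capacity C = 1.27×10^8 J/(m²·K) (given).
Time required: Δt = C ΔT / F = 1.27×10^8 × 5.19 / 137 = 4.81×10^6 s.
In hours: 4.81×10^6 s / (3600 s/hour) = 1340 hours.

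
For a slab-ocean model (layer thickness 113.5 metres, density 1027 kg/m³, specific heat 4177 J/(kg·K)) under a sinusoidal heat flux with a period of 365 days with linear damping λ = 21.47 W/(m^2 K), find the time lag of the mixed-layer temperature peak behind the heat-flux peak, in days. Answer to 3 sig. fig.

Areal heat capacity C = ρ c_p D = 1027 × 4177 × 113.5 = 4.87×10^8 J/(m^2 K).
ω = 2π / 3.15×10^7 s = 1.99×10^-7 s⁻¹.
Phase lag φ = arctan(Cω/λ) = arctan(97.0/21.47) = 1.35 rad.
Time lag = φ / ω = 1.35 / 1.99×10^-7 = 6.79×10^6 s = 78.6 days.

78.6 days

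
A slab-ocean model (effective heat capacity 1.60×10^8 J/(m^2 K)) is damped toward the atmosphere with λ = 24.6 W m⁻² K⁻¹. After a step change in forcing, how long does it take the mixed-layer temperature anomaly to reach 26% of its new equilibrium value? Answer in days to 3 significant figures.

22.7 days

Areal heat capacity C = 1.60×10^8 J/(m^2 K) (given).
τ = C / λ = 1.60×10^8 / 24.6 = 6.50×10^6 s.
Fraction reached: 1 − e^(−t/τ) = 0.26 ⇒ t = −τ ln(1 − 0.26) = τ × 0.301.
t = 1.96×10^6 s = 22.7 days.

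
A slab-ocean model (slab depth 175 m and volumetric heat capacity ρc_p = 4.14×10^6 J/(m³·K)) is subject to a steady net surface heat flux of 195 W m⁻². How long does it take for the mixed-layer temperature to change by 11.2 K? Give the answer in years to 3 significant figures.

1.32 years

Areal heat capacity C = ρc_p × D = 4.14×10^6 × 175 = 7.24×10^8 J/(m²·K).
Time required: Δt = C ΔT / F = 7.24×10^8 × 11.2 / 195 = 4.16×10^7 s.
In years: 4.16×10^7 s / (3.156×10^7 s/year) = 1.32 years.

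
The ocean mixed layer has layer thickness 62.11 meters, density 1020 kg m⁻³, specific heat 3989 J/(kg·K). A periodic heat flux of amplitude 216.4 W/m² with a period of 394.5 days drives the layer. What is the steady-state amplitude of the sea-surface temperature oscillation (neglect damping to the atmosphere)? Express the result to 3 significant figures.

Areal heat capacity C = ρ c_p D = 1020 × 3989 × 62.11 = 2.53×10^8 J/(m²·K).
Angular frequency ω = 2π / T = 2π / 3.41×10^7 s = 1.84×10^-7 s⁻¹.
Cω = 2.53×10^8 × 1.84×10^-7 = 46.6 W/(m²·K).
Amplitude A = F₀ / (Cω) = 216.4 / 46.6 = 4.65 K.

4.65 K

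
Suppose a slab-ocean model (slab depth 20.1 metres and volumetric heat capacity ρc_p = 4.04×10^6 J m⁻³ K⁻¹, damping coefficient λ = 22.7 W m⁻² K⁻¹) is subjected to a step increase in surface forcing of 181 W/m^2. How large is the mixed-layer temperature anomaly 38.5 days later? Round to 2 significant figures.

4.8 K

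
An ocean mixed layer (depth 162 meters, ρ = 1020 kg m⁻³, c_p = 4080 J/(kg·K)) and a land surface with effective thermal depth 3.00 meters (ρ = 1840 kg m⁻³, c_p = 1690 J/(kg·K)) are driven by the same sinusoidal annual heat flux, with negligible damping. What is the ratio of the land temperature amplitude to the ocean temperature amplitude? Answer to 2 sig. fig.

72

C_ocean = 1020 × 4080 × 162 = 6.74×10^8 J/(m²·K).
C_land = 1840 × 1690 × 3.00 = 9.33×10^6 J/(m²·K).
Undamped amplitude ∝ 1/C, so A_land/A_ocean = C_ocean/C_land = 72.3.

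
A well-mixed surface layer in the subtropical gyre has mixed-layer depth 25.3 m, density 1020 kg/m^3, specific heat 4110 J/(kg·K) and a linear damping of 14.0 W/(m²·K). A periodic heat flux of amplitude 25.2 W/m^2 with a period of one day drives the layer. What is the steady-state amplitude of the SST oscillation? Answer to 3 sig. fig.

0.00327 K

Areal heat capacity C = ρ c_p D = 1020 × 4110 × 25.3 = 1.06×10^8 J m⁻² K⁻¹.
Angular frequency ω = 2π / T = 2π / 86400 s = 7.27×10^-5 s⁻¹.
√((Cω)² + λ²) = √((7710)² + 14.0²) = 7710 W/(m²·K).
Amplitude A = F₀ / √((Cω)²+λ²) = 25.2 / 7710 = 0.00327 K.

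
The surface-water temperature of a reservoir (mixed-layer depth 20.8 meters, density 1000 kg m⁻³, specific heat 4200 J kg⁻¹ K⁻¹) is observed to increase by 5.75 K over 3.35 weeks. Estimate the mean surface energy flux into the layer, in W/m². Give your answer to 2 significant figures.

250

Areal heat capacity C = ρ c_p D = 1000 × 4200 × 20.8 = 8.74×10^7 J/(m^2 K).
Required heat per unit area: Q = C ΔT = 8.74×10^7 × 5.75 = 5.02×10^8 J/m².
Flux F = Q / Δt = 5.02×10^8 / 2.03×10^6 s = 248 W/m².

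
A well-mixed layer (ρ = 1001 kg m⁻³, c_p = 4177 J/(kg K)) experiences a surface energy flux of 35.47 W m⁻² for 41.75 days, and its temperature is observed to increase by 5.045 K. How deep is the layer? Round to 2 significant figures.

6.1 m

Heat input Q = F Δt = 35.47 × 3.61×10^6 s = 1.28×10^8 J/m².
Required areal heat capacity C = Q / ΔT = 2.54×10^7 J/(m²·K).
Depth D = C / (ρ c_p) = 2.54×10^7 / (1001 × 4177) = 6.07 m.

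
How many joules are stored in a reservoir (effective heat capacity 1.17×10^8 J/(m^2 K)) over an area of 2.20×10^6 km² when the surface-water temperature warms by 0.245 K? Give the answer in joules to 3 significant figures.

Areal heat capacity C = 1.17×10^8 J/(m^2 K) (given).
Heat per unit area: q = C ΔT = 1.17×10^8 × 0.245 = 2.87×10^7 J/m².
Total heat: Q = q × A = 2.87×10^7 × (2.20×10^6 × 10⁶ m²) = 6.31×10^19 J.

6.31×10^19 J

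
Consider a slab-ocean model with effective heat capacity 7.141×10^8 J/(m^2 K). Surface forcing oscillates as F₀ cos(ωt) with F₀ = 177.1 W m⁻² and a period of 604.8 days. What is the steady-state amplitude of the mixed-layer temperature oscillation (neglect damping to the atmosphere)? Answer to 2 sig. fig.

Areal heat capacity C = 7.141×10^8 J/(m^2 K) (given).
Angular frequency ω = 2π / T = 2π / 5.23×10^7 s = 1.20×10^-7 s⁻¹.
Cω = 7.14×10^8 × 1.20×10^-7 = 85.9 W/(m²·K).
Amplitude A = F₀ / (Cω) = 177.1 / 85.9 = 2.06 K.

2.1 K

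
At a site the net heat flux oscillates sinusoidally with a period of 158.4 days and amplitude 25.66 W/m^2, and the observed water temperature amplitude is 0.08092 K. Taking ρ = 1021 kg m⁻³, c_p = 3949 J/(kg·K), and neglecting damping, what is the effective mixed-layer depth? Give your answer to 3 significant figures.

171 m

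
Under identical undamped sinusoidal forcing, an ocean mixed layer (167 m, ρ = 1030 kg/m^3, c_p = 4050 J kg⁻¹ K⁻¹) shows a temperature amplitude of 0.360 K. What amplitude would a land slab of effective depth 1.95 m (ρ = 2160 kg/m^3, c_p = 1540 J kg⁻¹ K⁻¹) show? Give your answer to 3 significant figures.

38.7 K

C_ocean = 6.97×10^8 J/(m²·K); C_land = 6.49×10^6 J/(m²·K).
A ∝ 1/C ⇒ A_land = A_ocean × C_ocean/C_land = 0.360 × 107 = 38.7 K.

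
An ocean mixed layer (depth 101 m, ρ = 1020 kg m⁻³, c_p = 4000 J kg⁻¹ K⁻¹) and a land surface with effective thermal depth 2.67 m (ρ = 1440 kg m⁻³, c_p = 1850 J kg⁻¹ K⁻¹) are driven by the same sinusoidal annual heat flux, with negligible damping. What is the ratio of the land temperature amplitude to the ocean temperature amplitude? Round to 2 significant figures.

C_ocean = 1020 × 4000 × 101 = 4.12×10^8 J/(m²·K).
C_land = 1440 × 1850 × 2.67 = 7.11×10^6 J/(m²·K).
Undamped amplitude ∝ 1/C, so A_land/A_ocean = C_ocean/C_land = 57.9.

58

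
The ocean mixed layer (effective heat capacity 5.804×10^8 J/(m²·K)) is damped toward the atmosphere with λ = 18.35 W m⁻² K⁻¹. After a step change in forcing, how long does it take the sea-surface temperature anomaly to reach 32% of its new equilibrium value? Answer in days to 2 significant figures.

140 days

Areal heat capacity C = 5.804×10^8 J/(m²·K) (given).
τ = C / λ = 5.80×10^8 / 18.35 = 3.16×10^7 s.
Fraction reached: 1 − e^(−t/τ) = 0.32 ⇒ t = −τ ln(1 − 0.32) = τ × 0.386.
t = 1.22×10^7 s = 141 days.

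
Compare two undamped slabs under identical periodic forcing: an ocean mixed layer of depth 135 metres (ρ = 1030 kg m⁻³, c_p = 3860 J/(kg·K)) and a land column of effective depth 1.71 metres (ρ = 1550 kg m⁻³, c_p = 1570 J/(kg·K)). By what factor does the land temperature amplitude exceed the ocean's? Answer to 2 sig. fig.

C_ocean = 1030 × 3860 × 135 = 5.37×10^8 J/(m²·K).
C_land = 1550 × 1570 × 1.71 = 4.16×10^6 J/(m²·K).
Undamped amplitude ∝ 1/C, so A_land/A_ocean = C_ocean/C_land = 129.

130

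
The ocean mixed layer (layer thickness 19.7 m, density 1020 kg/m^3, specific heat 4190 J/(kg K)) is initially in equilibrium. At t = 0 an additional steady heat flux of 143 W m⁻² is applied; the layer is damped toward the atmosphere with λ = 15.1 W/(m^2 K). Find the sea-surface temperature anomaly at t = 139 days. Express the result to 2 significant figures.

8.4 K

Areal heat capacity C = ρ c_p D = 1020 × 4190 × 19.7 = 8.42×10^7 J/(m²·K).
τ = C / λ = 8.42×10^7 / 15.1 = 5.58×10^6 s.
Equilibrium anomaly ΔT_eq = F / λ = 143 / 15.1 = 9.47 K.
t = 139 days = 1.20×10^7 s, so t/τ = 2.15.
ΔT(t) = ΔT_eq (1 − e^(−t/τ)) = 9.47 × (1 − e^−2.15) = 8.37 K.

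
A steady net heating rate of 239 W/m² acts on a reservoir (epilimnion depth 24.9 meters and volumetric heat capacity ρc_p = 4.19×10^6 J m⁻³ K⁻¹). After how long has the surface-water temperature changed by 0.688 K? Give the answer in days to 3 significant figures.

3.48 days

Areal heat capacity C = ρc_p × D = 4.19×10^6 × 24.9 = 1.04×10^8 J/(m^2 K).
Time required: Δt = C ΔT / F = 1.04×10^8 × 0.688 / 239 = 3.00×10^5 s.
In days: 3.00×10^5 s / (86400 s/day) = 3.48 days.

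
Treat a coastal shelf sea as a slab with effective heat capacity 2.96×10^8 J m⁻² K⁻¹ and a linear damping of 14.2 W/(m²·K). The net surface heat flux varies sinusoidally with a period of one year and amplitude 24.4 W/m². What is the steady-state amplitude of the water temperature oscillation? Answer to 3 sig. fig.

Areal heat capacity C = 2.96×10^8 J m⁻² K⁻¹ (given).
Angular frequency ω = 2π / T = 2π / 3.15×10^7 s = 1.99×10^-7 s⁻¹.
√((Cω)² + λ²) = √((59.0)² + 14.2²) = 60.7 W/(m²·K).
Amplitude A = F₀ / √((Cω)²+λ²) = 24.4 / 60.7 = 0.402 K.

0.402 K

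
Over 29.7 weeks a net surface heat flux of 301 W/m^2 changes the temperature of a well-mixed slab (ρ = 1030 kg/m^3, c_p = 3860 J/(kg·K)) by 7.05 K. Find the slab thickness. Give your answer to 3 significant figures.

193 m

Heat input Q = F Δt = 301 × 1.80×10^7 s = 5.41×10^9 J/m².
Required areal heat capacity C = Q / ΔT = 7.67×10^8 J/(m²·K).
Depth D = C / (ρ c_p) = 7.67×10^8 / (1030 × 3860) = 193 m.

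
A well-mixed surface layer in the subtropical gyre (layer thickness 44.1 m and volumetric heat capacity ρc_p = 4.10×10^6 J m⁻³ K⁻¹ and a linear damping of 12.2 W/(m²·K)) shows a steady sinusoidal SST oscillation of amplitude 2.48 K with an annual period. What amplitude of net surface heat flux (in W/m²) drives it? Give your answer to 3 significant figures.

94.3

Areal heat capacity C = ρc_p × D = 4.10×10^6 × 44.1 = 1.81×10^8 J/(m²·K).
ω = 2π / 3.15×10^7 s = 1.99×10^-7 s⁻¹.
√((Cω)² + λ²) = √((36.0)² + 12.2²) = 38.0 W/(m²·K).
F₀ = A × √((Cω)²+λ²) = 2.48 × 38.0 = 94.3 W/m².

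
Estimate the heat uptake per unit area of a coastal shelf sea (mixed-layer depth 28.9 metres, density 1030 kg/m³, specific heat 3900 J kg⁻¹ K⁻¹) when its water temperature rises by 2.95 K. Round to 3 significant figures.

Areal heat capacity C = ρ c_p D = 1030 × 3900 × 28.9 = 1.16×10^8 J m⁻² K⁻¹.
ΔQ = C ΔT = 1.16×10^8 × 2.95 = 3.42×10^8 J/m².

3.42×10^8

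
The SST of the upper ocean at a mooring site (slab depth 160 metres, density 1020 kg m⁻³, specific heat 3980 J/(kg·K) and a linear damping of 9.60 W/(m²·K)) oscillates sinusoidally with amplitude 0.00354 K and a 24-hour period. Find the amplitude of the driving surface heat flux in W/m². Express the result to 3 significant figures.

Areal heat capacity C = ρ c_p D = 1020 × 3980 × 160 = 6.50×10^8 J m⁻² K⁻¹.
ω = 2π / 86400 s = 7.27×10^-5 s⁻¹.
√((Cω)² + λ²) = √((47200)² + 9.60²) = 47200 W/(m²·K).
F₀ = A × √((Cω)²+λ²) = 0.00354 × 47200 = 167 W/m².

167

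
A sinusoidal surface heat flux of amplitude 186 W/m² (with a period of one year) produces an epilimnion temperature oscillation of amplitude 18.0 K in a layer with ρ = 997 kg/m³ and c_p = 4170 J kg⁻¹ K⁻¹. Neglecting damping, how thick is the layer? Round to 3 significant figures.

ω = 2π / 3.15×10^7 s = 1.99×10^-7 s⁻¹.
Required C = F₀ / (A ω) = 186 / (18.0 × 1.99×10^-7) = 5.19×10^7 J/(m²·K).
D = C / (ρ c_p) = 5.19×10^7 / (997 × 4170) = 12.5 m.

12.5 m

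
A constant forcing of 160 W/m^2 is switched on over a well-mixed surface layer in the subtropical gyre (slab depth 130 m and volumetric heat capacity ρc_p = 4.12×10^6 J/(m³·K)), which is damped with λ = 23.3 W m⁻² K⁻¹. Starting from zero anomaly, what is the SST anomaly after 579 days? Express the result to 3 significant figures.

6.09 K

Areal heat capacity C = ρc_p × D = 4.12×10^6 × 130 = 5.36×10^8 J/(m^2 K).
τ = C / λ = 5.36×10^8 / 23.3 = 2.30×10^7 s.
Equilibrium anomaly ΔT_eq = F / λ = 160 / 23.3 = 6.87 K.
t = 579 days = 5.00×10^7 s, so t/τ = 2.18.
ΔT(t) = ΔT_eq (1 − e^(−t/τ)) = 6.87 × (1 − e^−2.18) = 6.09 K.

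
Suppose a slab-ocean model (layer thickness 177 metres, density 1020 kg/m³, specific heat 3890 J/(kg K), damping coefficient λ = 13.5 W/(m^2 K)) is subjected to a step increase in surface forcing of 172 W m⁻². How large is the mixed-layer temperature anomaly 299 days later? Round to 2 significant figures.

Areal heat capacity C = ρ c_p D = 1020 × 3890 × 177 = 7.02×10^8 J m⁻² K⁻¹.
τ = C / λ = 7.02×10^8 / 13.5 = 5.20×10^7 s.
Equilibrium anomaly ΔT_eq = F / λ = 172 / 13.5 = 12.7 K.
t = 299 days = 2.58×10^7 s, so t/τ = 0.497.
ΔT(t) = ΔT_eq (1 − e^(−t/τ)) = 12.7 × (1 − e^−0.497) = 4.99 K.

5.0 K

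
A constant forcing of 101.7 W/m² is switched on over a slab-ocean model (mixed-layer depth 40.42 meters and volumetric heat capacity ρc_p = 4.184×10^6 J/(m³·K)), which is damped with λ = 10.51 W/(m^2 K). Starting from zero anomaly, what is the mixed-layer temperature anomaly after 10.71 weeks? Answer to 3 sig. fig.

Areal heat capacity C = ρc_p × D = 4.184×10^6 × 40.42 = 1.69×10^8 J/(m²·K).
τ = C / λ = 1.69×10^8 / 10.51 = 1.61×10^7 s.
Equilibrium anomaly ΔT_eq = F / λ = 101.7 / 10.51 = 9.68 K.
t = 10.71 weeks = 6.48×10^6 s, so t/τ = 0.403.
ΔT(t) = ΔT_eq (1 − e^(−t/τ)) = 9.68 × (1 − e^−0.403) = 3.21 K.

3.21 K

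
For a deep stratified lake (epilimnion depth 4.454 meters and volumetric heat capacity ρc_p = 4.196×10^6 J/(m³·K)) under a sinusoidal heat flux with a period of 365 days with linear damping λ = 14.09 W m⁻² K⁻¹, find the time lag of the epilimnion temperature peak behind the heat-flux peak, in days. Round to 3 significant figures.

Areal heat capacity C = ρc_p × D = 4.196×10^6 × 4.454 = 1.87×10^7 J/(m^2 K).
ω = 2π / 3.15×10^7 s = 1.99×10^-7 s⁻¹.
Phase lag φ = arctan(Cω/λ) = arctan(3.72/14.09) = 0.258 rad.
Time lag = φ / ω = 0.258 / 1.99×10^-7 = 1.30×10^6 s = 15.0 days.

15.0 days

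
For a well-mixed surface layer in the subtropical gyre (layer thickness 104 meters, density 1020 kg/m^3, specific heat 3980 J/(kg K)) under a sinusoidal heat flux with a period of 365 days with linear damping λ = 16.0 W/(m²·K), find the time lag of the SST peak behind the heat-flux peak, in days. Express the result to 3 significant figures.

80.3 days

Areal heat capacity C = ρ c_p D = 1020 × 3980 × 104 = 4.22×10^8 J/(m^2 K).
ω = 2π / 3.15×10^7 s = 1.99×10^-7 s⁻¹.
Phase lag φ = arctan(Cω/λ) = arctan(84.1/16.0) = 1.38 rad.
Time lag = φ / ω = 1.38 / 1.99×10^-7 = 6.94×10^6 s = 80.3 days.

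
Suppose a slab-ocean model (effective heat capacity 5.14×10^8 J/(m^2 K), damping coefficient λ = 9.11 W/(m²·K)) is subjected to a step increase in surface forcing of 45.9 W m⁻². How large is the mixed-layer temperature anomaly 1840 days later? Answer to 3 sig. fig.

4.74 K

Areal heat capacity C = 5.14×10^8 J/(m^2 K) (given).
τ = C / λ = 5.14×10^8 / 9.11 = 5.64×10^7 s.
Equilibrium anomaly ΔT_eq = F / λ = 45.9 / 9.11 = 5.04 K.
t = 1840 days = 1.59×10^8 s, so t/τ = 2.82.
ΔT(t) = ΔT_eq (1 − e^(−t/τ)) = 5.04 × (1 − e^−2.82) = 4.74 K.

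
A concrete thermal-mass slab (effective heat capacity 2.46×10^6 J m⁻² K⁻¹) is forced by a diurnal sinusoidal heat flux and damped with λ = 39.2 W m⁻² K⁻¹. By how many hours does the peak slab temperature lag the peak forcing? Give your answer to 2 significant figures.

5.2 hours

Areal heat capacity C = 2.46×10^6 J m⁻² K⁻¹ (given).
ω = 2π / 86400 s = 7.27×10^-5 s⁻¹.
Phase lag φ = arctan(Cω/λ) = arctan(179/39.2) = 1.36 rad.
Time lag = φ / ω = 1.36 / 7.27×10^-5 = 18600 s = 5.18 hours.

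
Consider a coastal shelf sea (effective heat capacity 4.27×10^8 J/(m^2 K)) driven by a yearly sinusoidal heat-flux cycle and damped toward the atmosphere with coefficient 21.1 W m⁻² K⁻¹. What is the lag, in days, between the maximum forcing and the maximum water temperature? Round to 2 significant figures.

77 days

Areal heat capacity C = 4.27×10^8 J/(m^2 K) (given).
ω = 2π / 3.15×10^7 s = 1.99×10^-7 s⁻¹.
Phase lag φ = arctan(Cω/λ) = arctan(85.1/21.1) = 1.33 rad.
Time lag = φ / ω = 1.33 / 1.99×10^-7 = 6.66×10^6 s = 77.1 days.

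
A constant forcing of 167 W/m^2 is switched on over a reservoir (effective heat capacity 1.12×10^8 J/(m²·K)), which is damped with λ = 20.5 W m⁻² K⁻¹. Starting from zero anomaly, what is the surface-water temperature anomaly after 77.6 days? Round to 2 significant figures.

5.8 K

Areal heat capacity C = 1.12×10^8 J/(m²·K) (given).
τ = C / λ = 1.12×10^8 / 20.5 = 5.46×10^6 s.
Equilibrium anomaly ΔT_eq = F / λ = 167 / 20.5 = 8.15 K.
t = 77.6 days = 6.70×10^6 s, so t/τ = 1.23.
ΔT(t) = ΔT_eq (1 − e^(−t/τ)) = 8.15 × (1 − e^−1.23) = 5.76 K.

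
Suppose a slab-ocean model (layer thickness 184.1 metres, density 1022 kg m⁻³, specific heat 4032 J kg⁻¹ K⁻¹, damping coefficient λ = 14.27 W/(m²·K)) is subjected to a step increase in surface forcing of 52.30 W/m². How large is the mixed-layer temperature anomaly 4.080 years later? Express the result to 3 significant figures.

Areal heat capacity C = ρ c_p D = 1022 × 4032 × 184.1 = 7.59×10^8 J/(m^2 K).
τ = C / λ = 7.59×10^8 / 14.27 = 5.32×10^7 s.
Equilibrium anomaly ΔT_eq = F / λ = 52.30 / 14.27 = 3.67 K.
t = 4.080 years = 1.29×10^8 s, so t/τ = 2.42.
ΔT(t) = ΔT_eq (1 − e^(−t/τ)) = 3.67 × (1 − e^−2.42) = 3.34 K.

3.34 K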